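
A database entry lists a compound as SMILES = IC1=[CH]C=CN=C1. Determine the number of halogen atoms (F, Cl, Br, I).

1

Halogen atoms appear at heavy-atom position 1 (1×I).
Halogen count: 1.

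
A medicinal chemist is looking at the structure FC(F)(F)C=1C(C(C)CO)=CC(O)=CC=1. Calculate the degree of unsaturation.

4

Degree of unsaturation = (number of rings) + (number of π bonds).
Ring closures in the SMILES: 1.
π bonds: 3 double bonds (each 1 DoU) → 3 DoU from unsaturation.
Total DoU = 1 + 3 = 4.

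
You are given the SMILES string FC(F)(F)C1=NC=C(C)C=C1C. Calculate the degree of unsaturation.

4

Molecular formula: C8H8F3N.
DoU = (2C + 2 + N − H − X) / 2, where X is the halogen count and O/S are ignored.
    = (2·8 + 2 + 1 − 8 − 3) / 2 = 8 / 2 = 4.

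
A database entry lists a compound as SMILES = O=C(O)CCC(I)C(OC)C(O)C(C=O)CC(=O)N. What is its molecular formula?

Walk through each heavy atom and fill implicit hydrogens from standard valence (C 4, N 3, O 2, S 2, halogen 1):
  atom 1: O, bond orders sum to 2 (valence 2) → 0 H
  atom 2: C, bond orders sum to 4 (valence 4) → 0 H
  atom 3: O, bond orders sum to 1 (valence 2) → 1 H
  atom 4: C, bond orders sum to 2 (valence 4) → 2 H
  atom 5: C, bond orders sum to 2 (valence 4) → 2 H
  atom 6: C, bond orders sum to 3 (valence 4) → 1 H
  atom 7: I (halogen, monovalent) → 0 H
  atom 8: C, bond orders sum to 3 (valence 4) → 1 H
  atom 9: O, bond orders sum to 2 (valence 2) → 0 H
  atom 10: C, bond orders sum to 1 (valence 4) → 3 H
  atom 11: C, bond orders sum to 3 (valence 4) → 1 H
  atom 12: O, bond orders sum to 1 (valence 2) → 1 H
  atom 13: C, bond orders sum to 3 (valence 4) → 1 H
  atom 14: C, bond orders sum to 3 (valence 4) → 1 H
  atom 15: O, bond orders sum to 2 (valence 2) → 0 H
  atom 16: C, bond orders sum to 2 (valence 4) → 2 H
  atom 17: C, bond orders sum to 4 (valence 4) → 0 H
  atom 18: O, bond orders sum to 2 (valence 2) → 0 H
  atom 19: N, bond orders sum to 1 (valence 3) → 2 H
Totals → C:11, H:18, I:1, N:1, O:6.

C11H18INO6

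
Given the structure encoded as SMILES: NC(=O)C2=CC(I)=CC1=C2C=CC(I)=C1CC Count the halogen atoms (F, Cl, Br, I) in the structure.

2

Halogen atoms appear at heavy-atom positions 7, 14 (2×I).
Other groups present: 1 amide.
Halogen count: 2.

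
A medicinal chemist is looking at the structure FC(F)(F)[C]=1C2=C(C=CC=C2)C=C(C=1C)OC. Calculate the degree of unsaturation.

Molecular formula: C13H11F3O.
DoU = (2C + 2 + N − H − X) / 2, where X is the halogen count and O/S are ignored.
    = (2·13 + 2 + 0 − 11 − 3) / 2 = 14 / 2 = 7.

7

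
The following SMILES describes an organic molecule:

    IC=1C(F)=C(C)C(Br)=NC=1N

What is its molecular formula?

C6H5BrFIN2

Walk through each heavy atom and fill implicit hydrogens from standard valence (C 4, N 3, O 2, S 2, halogen 1):
  atom 1: I (halogen, monovalent) → 0 H
  atom 2: C, bond orders sum to 4 (valence 4) → 0 H
  atom 3: C, bond orders sum to 4 (valence 4) → 0 H
  atom 4: F (halogen, monovalent) → 0 H
  atom 5: C, bond orders sum to 4 (valence 4) → 0 H
  atom 6: C, bond orders sum to 1 (valence 4) → 3 H
  atom 7: C, bond orders sum to 4 (valence 4) → 0 H
  atom 8: Br (halogen, monovalent) → 0 H
  atom 9: N, bond orders sum to 3 (valence 3) → 0 H
  atom 10: C, bond orders sum to 4 (valence 4) → 0 H
  atom 11: N, bond orders sum to 1 (valence 3) → 2 H
Totals → C:6, H:5, Br:1, F:1, I:1, N:2.
In Hill order: C6H5BrFIN2.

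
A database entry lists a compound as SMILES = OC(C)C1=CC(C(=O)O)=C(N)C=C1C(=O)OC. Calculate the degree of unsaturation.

Degree of unsaturation = (number of rings) + (number of π bonds).
Ring closures in the SMILES: 1.
π bonds: 5 double bonds (each 1 DoU) → 5 DoU from unsaturation.
Total DoU = 1 + 5 = 6.

6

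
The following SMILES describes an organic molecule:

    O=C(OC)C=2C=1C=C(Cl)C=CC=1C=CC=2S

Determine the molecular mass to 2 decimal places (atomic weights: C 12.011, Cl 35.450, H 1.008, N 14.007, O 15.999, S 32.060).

First, the molecular formula is C12H9ClO2S (counting implicit H from valence).
  C: 12 × 12.011 = 144.132
  Cl: 1 × 35.450 = 35.450
  H: 9 × 1.008 = 9.072
  O: 2 × 15.999 = 31.998
  S: 1 × 32.060 = 32.060
Sum: 12×12.011 + 1×35.450 + 9×1.008 + 2×15.999 + 1×32.060 = 252.712 → 252.71 g/mol.

252.71 g/mol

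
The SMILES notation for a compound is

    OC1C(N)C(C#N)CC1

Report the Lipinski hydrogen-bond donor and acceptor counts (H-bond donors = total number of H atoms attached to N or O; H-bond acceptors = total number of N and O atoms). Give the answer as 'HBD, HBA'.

Donors: find every N or O and count the H atoms it carries.
  atom 1 (O): bond orders sum to 1 → 1 H
  atom 4 (N): bond orders sum to 1 → 2 H
  atom 7 (N): bond orders sum to 3 → 0 H
Lipinski HBD = 3.
Acceptors: N atoms = 2, O atoms = 1 → HBA = 3.

3, 3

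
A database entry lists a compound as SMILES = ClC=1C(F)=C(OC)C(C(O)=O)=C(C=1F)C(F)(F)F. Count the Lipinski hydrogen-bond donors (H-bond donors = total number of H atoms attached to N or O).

1

Donors: find every N or O and count the H atoms it carries.
  atom 6 (O): bond orders sum to 2 → 0 H
  atom 10 (O): bond orders sum to 1 → 1 H
  atom 11 (O): bond orders sum to 2 → 0 H
Lipinski HBD = 1.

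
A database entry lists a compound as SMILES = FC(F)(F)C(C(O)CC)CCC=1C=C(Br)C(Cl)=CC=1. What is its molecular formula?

Walk through each heavy atom and fill implicit hydrogens from standard valence (C 4, N 3, O 2, S 2, halogen 1):
  atom 1: F (halogen, monovalent) → 0 H
  atom 2: C, bond orders sum to 4 (valence 4) → 0 H
  atom 3: F (halogen, monovalent) → 0 H
  atom 4: F (halogen, monovalent) → 0 H
  atom 5: C, bond orders sum to 3 (valence 4) → 1 H
  atom 6: C, bond orders sum to 3 (valence 4) → 1 H
  atom 7: O, bond orders sum to 1 (valence 2) → 1 H
  atom 8: C, bond orders sum to 2 (valence 4) → 2 H
  atom 9: C, bond orders sum to 1 (valence 4) → 3 H
  atom 10: C, bond orders sum to 2 (valence 4) → 2 H
  atom 11: C, bond orders sum to 2 (valence 4) → 2 H
  atom 12: C, bond orders sum to 4 (valence 4) → 0 H
  atom 13: C, bond orders sum to 3 (valence 4) → 1 H
  atom 14: C, bond orders sum to 4 (valence 4) → 0 H
  atom 15: Br (halogen, monovalent) → 0 H
  atom 16: C, bond orders sum to 4 (valence 4) → 0 H
  atom 17: Cl (halogen, monovalent) → 0 H
  atom 18: C, bond orders sum to 3 (valence 4) → 1 H
  atom 19: C, bond orders sum to 3 (valence 4) → 1 H
Totals → C:13, H:15, Br:1, Cl:1, F:3, O:1.
In Hill order: C13H15BrClF3O.

C13H15BrClF3O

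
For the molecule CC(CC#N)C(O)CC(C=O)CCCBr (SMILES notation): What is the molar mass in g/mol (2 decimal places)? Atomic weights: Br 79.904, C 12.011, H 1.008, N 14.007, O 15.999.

276.17 g/mol

First, the molecular formula is C11H18BrNO2 (counting implicit H from valence).
  Br: 1 × 79.904 = 79.904
  C: 11 × 12.011 = 132.121
  H: 18 × 1.008 = 18.144
  N: 1 × 14.007 = 14.007
  O: 2 × 15.999 = 31.998
Sum: 1×79.904 + 11×12.011 + 18×1.008 + 1×14.007 + 2×15.999 = 276.174 → 276.17 g/mol.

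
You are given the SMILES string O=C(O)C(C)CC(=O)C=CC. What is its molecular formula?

Walk through each heavy atom and fill implicit hydrogens from standard valence (C 4, N 3, O 2, S 2, halogen 1):
  atom 1: O, bond orders sum to 2 (valence 2) → 0 H
  atom 2: C, bond orders sum to 4 (valence 4) → 0 H
  atom 3: O, bond orders sum to 1 (valence 2) → 1 H
  atom 4: C, bond orders sum to 3 (valence 4) → 1 H
  atom 5: C, bond orders sum to 1 (valence 4) → 3 H
  atom 6: C, bond orders sum to 2 (valence 4) → 2 H
  atom 7: C, bond orders sum to 4 (valence 4) → 0 H
  atom 8: O, bond orders sum to 2 (valence 2) → 0 H
  atom 9: C, bond orders sum to 3 (valence 4) → 1 H
  atom 10: C, bond orders sum to 3 (valence 4) → 1 H
  atom 11: C, bond orders sum to 1 (valence 4) → 3 H
Totals → C:8, H:12, O:3.
In Hill order: C8H12O3.

C8H12O3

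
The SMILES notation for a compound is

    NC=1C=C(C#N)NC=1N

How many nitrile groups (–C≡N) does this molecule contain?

1

The nitrile motif appears at heavy-atom position 5 in the SMILES.
Other groups present: 2 primary amine.
Nitrile count: 1.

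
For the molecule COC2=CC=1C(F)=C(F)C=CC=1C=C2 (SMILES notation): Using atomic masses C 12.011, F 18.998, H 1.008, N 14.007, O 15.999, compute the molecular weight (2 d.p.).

First, the molecular formula is C11H8F2O (counting implicit H from valence).
  C: 11 × 12.011 = 132.121
  F: 2 × 18.998 = 37.996
  H: 8 × 1.008 = 8.064
  O: 1 × 15.999 = 15.999
Sum: 11×12.011 + 2×18.998 + 8×1.008 + 1×15.999 = 194.180 → 194.18 g/mol.

194.18 g/mol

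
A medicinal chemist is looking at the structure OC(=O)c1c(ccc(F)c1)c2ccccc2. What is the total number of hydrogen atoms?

9

Walk through each heavy atom and fill implicit hydrogens from standard valence (C 4, N 3, O 2, S 2, halogen 1); for lowercase aromatic atoms, an aromatic c carries 1 H when it has two neighbours and 0 H with three, and aromatic n carries 0 H:
  atom 1: O, bond orders sum to 1 (valence 2) → 1 H
  atom 2: C, bond orders sum to 4 (valence 4) → 0 H
  atom 3: O, bond orders sum to 2 (valence 2) → 0 H
  atom 4: aromatic c, 3 neighbours → 0 H
  atom 5: aromatic c, 3 neighbours → 0 H
  atom 6: aromatic c, 2 neighbours → 1 H
  atom 7: aromatic c, 2 neighbours → 1 H
  atom 8: aromatic c, 3 neighbours → 0 H
  atom 9: F (halogen, monovalent) → 0 H
  atom 10: aromatic c, 2 neighbours → 1 H
  atom 11: aromatic c, 3 neighbours → 0 H
  atom 12: aromatic c, 2 neighbours → 1 H
  atom 13: aromatic c, 2 neighbours → 1 H
  atom 14: aromatic c, 2 neighbours → 1 H
  atom 15: aromatic c, 2 neighbours → 1 H
  atom 16: aromatic c, 2 neighbours → 1 H
Total hydrogens: 9.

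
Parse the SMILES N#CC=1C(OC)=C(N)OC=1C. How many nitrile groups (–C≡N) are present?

The nitrile motif appears at heavy-atom position 2 in the SMILES.
Other groups present: 1 ether, 1 primary amine.
Nitrile count: 1.

1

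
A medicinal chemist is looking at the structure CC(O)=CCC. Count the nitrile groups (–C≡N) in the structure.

0

Scan the SMILES for the nitrile motif — none present.
Groups that are present: 1 alkene, 1 hydroxyl.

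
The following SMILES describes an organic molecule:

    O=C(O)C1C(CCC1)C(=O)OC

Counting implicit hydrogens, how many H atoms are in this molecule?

Walk through each heavy atom and fill implicit hydrogens from standard valence (C 4, N 3, O 2, S 2, halogen 1):
  atom 1: O, bond orders sum to 2 (valence 2) → 0 H
  atom 2: C, bond orders sum to 4 (valence 4) → 0 H
  atom 3: O, bond orders sum to 1 (valence 2) → 1 H
  atom 4: C, bond orders sum to 3 (valence 4) → 1 H
  atom 5: C, bond orders sum to 3 (valence 4) → 1 H
  atom 6: C, bond orders sum to 2 (valence 4) → 2 H
  atom 7: C, bond orders sum to 2 (valence 4) → 2 H
  atom 8: C, bond orders sum to 2 (valence 4) → 2 H
  atom 9: C, bond orders sum to 4 (valence 4) → 0 H
  atom 10: O, bond orders sum to 2 (valence 2) → 0 H
  atom 11: O, bond orders sum to 2 (valence 2) → 0 H
  atom 12: C, bond orders sum to 1 (valence 4) → 3 H
Total hydrogens: 12.

12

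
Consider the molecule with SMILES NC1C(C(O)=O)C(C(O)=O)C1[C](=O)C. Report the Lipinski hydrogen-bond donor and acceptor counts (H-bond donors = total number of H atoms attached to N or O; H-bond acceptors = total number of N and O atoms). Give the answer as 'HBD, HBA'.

Donors: find every N or O and count the H atoms it carries.
  atom 1 (N): bond orders sum to 1 → 2 H
  atom 5 (O): bond orders sum to 1 → 1 H
  atom 6 (O): bond orders sum to 2 → 0 H
  atom 9 (O): bond orders sum to 1 → 1 H
  atom 10 (O): bond orders sum to 2 → 0 H
  atom 13 (O): bond orders sum to 2 → 0 H
Lipinski HBD = 4.
Acceptors: N atoms = 1, O atoms = 5 → HBA = 6.

4, 6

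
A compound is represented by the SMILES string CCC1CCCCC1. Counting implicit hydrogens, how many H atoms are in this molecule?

16

Walk through each heavy atom and fill implicit hydrogens from standard valence (C 4, N 3, O 2, S 2, halogen 1):
  atom 1: C, bond orders sum to 1 (valence 4) → 3 H
  atom 2: C, bond orders sum to 2 (valence 4) → 2 H
  atom 3: C, bond orders sum to 3 (valence 4) → 1 H
  atom 4: C, bond orders sum to 2 (valence 4) → 2 H
  atom 5: C, bond orders sum to 2 (valence 4) → 2 H
  atom 6: C, bond orders sum to 2 (valence 4) → 2 H
  atom 7: C, bond orders sum to 2 (valence 4) → 2 H
  atom 8: C, bond orders sum to 2 (valence 4) → 2 H
Total hydrogens: 16.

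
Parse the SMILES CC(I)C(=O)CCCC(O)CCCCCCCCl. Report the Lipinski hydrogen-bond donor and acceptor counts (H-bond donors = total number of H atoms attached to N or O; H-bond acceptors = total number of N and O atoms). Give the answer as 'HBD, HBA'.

Donors: find every N or O and count the H atoms it carries.
  atom 5 (O): bond orders sum to 2 → 0 H
  atom 10 (O): bond orders sum to 1 → 1 H
Lipinski HBD = 1.
Acceptors: N atoms = 0, O atoms = 2 → HBA = 2.

1, 2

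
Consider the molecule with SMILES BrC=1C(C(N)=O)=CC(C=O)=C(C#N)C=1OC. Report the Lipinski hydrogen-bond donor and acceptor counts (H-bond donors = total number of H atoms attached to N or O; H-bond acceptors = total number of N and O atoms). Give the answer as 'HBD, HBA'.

2, 5

Donors: find every N or O and count the H atoms it carries.
  atom 5 (N): bond orders sum to 1 → 2 H
  atom 6 (O): bond orders sum to 2 → 0 H
  atom 10 (O): bond orders sum to 2 → 0 H
  atom 13 (N): bond orders sum to 3 → 0 H
  atom 15 (O): bond orders sum to 2 → 0 H
Lipinski HBD = 2.
Acceptors: N atoms = 2, O atoms = 3 → HBA = 5.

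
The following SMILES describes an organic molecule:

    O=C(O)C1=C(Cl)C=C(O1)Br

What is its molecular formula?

Walk through each heavy atom and fill implicit hydrogens from standard valence (C 4, N 3, O 2, S 2, halogen 1):
  atom 1: O, bond orders sum to 2 (valence 2) → 0 H
  atom 2: C, bond orders sum to 4 (valence 4) → 0 H
  atom 3: O, bond orders sum to 1 (valence 2) → 1 H
  atom 4: C, bond orders sum to 4 (valence 4) → 0 H
  atom 5: C, bond orders sum to 4 (valence 4) → 0 H
  atom 6: Cl (halogen, monovalent) → 0 H
  atom 7: C, bond orders sum to 3 (valence 4) → 1 H
  atom 8: C, bond orders sum to 4 (valence 4) → 0 H
  atom 9: O, bond orders sum to 2 (valence 2) → 0 H
  atom 10: Br (halogen, monovalent) → 0 H
Totals → C:5, H:2, Br:1, Cl:1, O:3.
In Hill order: C5H2BrClO3.

C5H2BrClO3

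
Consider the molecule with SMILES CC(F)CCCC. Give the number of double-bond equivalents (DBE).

0

Molecular formula: C6H13F.
DoU = (2C + 2 + N − H − X) / 2, where X is the halogen count and O/S are ignored.
    = (2·6 + 2 + 0 − 13 − 1) / 2 = 0 / 2 = 0.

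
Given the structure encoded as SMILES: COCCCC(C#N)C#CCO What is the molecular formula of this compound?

C9H13NO2

Walk through each heavy atom and fill implicit hydrogens from standard valence (C 4, N 3, O 2, S 2, halogen 1):
  atom 1: C, bond orders sum to 1 (valence 4) → 3 H
  atom 2: O, bond orders sum to 2 (valence 2) → 0 H
  atom 3: C, bond orders sum to 2 (valence 4) → 2 H
  atom 4: C, bond orders sum to 2 (valence 4) → 2 H
  atom 5: C, bond orders sum to 2 (valence 4) → 2 H
  atom 6: C, bond orders sum to 3 (valence 4) → 1 H
  atom 7: C, bond orders sum to 4 (valence 4) → 0 H
  atom 8: N, bond orders sum to 3 (valence 3) → 0 H
  atom 9: C, bond orders sum to 4 (valence 4) → 0 H
  atom 10: C, bond orders sum to 4 (valence 4) → 0 H
  atom 11: C, bond orders sum to 2 (valence 4) → 2 H
  atom 12: O, bond orders sum to 1 (valence 2) → 1 H
Totals → C:9, H:13, N:1, O:2.
In Hill order: C9H13NO2.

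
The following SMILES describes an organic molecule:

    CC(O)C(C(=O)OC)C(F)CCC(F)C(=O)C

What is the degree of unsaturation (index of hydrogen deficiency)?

2

Molecular formula: C11H18F2O4.
DoU = (2C + 2 + N − H − X) / 2, where X is the halogen count and O/S are ignored.
    = (2·11 + 2 + 0 − 18 − 2) / 2 = 4 / 2 = 2.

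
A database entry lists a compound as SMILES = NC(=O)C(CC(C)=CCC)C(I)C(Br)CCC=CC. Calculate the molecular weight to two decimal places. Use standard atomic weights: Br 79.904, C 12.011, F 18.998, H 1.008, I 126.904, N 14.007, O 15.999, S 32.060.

442.18 g/mol

First, the molecular formula is C15H25BrINO (counting implicit H from valence).
  Br: 1 × 79.904 = 79.904
  C: 15 × 12.011 = 180.165
  H: 25 × 1.008 = 25.200
  I: 1 × 126.904 = 126.904
  N: 1 × 14.007 = 14.007
  O: 1 × 15.999 = 15.999
Sum: 1×79.904 + 15×12.011 + 25×1.008 + 1×126.904 + 1×14.007 + 1×15.999 = 442.179 → 442.18 g/mol.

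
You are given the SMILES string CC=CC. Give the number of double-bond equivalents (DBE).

1

Molecular formula: C4H8.
DoU = (2C + 2 + N − H − X) / 2, where X is the halogen count and O/S are ignored.
    = (2·4 + 2 + 0 − 8 − 0) / 2 = 2 / 2 = 1.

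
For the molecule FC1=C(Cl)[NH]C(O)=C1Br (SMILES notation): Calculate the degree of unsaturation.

Degree of unsaturation = (number of rings) + (number of π bonds).
Ring closures in the SMILES: 1.
π bonds: 2 double bonds (each 1 DoU) → 2 DoU from unsaturation.
Total DoU = 1 + 2 = 3.

3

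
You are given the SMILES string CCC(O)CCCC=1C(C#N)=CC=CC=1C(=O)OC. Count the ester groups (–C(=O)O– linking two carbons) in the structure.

The ester motif appears at heavy-atom position 16 in the SMILES.
Other groups present: 1 hydroxyl, 1 nitrile.
Ester count: 1.

1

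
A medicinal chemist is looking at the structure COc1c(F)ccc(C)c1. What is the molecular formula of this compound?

Walk through each heavy atom and fill implicit hydrogens from standard valence (C 4, N 3, O 2, S 2, halogen 1); for lowercase aromatic atoms, an aromatic c carries 1 H when it has two neighbours and 0 H with three, and aromatic n carries 0 H:
  atom 1: C, bond orders sum to 1 (valence 4) → 3 H
  atom 2: O, bond orders sum to 2 (valence 2) → 0 H
  atom 3: aromatic c, 3 neighbours → 0 H
  atom 4: aromatic c, 3 neighbours → 0 H
  atom 5: F (halogen, monovalent) → 0 H
  atom 6: aromatic c, 2 neighbours → 1 H
  atom 7: aromatic c, 2 neighbours → 1 H
  atom 8: aromatic c, 3 neighbours → 0 H
  atom 9: C, bond orders sum to 1 (valence 4) → 3 H
  atom 10: aromatic c, 2 neighbours → 1 H
Totals → C:8, H:9, F:1, O:1.

C8H9FO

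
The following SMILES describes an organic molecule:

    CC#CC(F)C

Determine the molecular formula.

C5H7F

Walk through each heavy atom and fill implicit hydrogens from standard valence (C 4, N 3, O 2, S 2, halogen 1):
  atom 1: C, bond orders sum to 1 (valence 4) → 3 H
  atom 2: C, bond orders sum to 4 (valence 4) → 0 H
  atom 3: C, bond orders sum to 4 (valence 4) → 0 H
  atom 4: C, bond orders sum to 3 (valence 4) → 1 H
  atom 5: F (halogen, monovalent) → 0 H
  atom 6: C, bond orders sum to 1 (valence 4) → 3 H
Totals → C:5, H:7, F:1.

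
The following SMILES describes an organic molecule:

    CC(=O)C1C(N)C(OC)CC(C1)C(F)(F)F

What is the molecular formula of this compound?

C10H16F3NO2

Walk through each heavy atom and fill implicit hydrogens from standard valence (C 4, N 3, O 2, S 2, halogen 1):
  atom 1: C, bond orders sum to 1 (valence 4) → 3 H
  atom 2: C, bond orders sum to 4 (valence 4) → 0 H
  atom 3: O, bond orders sum to 2 (valence 2) → 0 H
  atom 4: C, bond orders sum to 3 (valence 4) → 1 H
  atom 5: C, bond orders sum to 3 (valence 4) → 1 H
  atom 6: N, bond orders sum to 1 (valence 3) → 2 H
  atom 7: C, bond orders sum to 3 (valence 4) → 1 H
  atom 8: O, bond orders sum to 2 (valence 2) → 0 H
  atom 9: C, bond orders sum to 1 (valence 4) → 3 H
  atom 10: C, bond orders sum to 2 (valence 4) → 2 H
  atom 11: C, bond orders sum to 3 (valence 4) → 1 H
  atom 12: C, bond orders sum to 2 (valence 4) → 2 H
  atom 13: C, bond orders sum to 4 (valence 4) → 0 H
  atom 14: F (halogen, monovalent) → 0 H
  atom 15: F (halogen, monovalent) → 0 H
  atom 16: F (halogen, monovalent) → 0 H
Totals → C:10, H:16, F:3, N:1, O:2.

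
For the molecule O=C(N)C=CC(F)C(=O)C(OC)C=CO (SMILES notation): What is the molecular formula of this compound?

Walk through each heavy atom and fill implicit hydrogens from standard valence (C 4, N 3, O 2, S 2, halogen 1):
  atom 1: O, bond orders sum to 2 (valence 2) → 0 H
  atom 2: C, bond orders sum to 4 (valence 4) → 0 H
  atom 3: N, bond orders sum to 1 (valence 3) → 2 H
  atom 4: C, bond orders sum to 3 (valence 4) → 1 H
  atom 5: C, bond orders sum to 3 (valence 4) → 1 H
  atom 6: C, bond orders sum to 3 (valence 4) → 1 H
  atom 7: F (halogen, monovalent) → 0 H
  atom 8: C, bond orders sum to 4 (valence 4) → 0 H
  atom 9: O, bond orders sum to 2 (valence 2) → 0 H
  atom 10: C, bond orders sum to 3 (valence 4) → 1 H
  atom 11: O, bond orders sum to 2 (valence 2) → 0 H
  atom 12: C, bond orders sum to 1 (valence 4) → 3 H
  atom 13: C, bond orders sum to 3 (valence 4) → 1 H
  atom 14: C, bond orders sum to 3 (valence 4) → 1 H
  atom 15: O, bond orders sum to 1 (valence 2) → 1 H
Totals → C:9, H:12, F:1, N:1, O:4.

C9H12FNO4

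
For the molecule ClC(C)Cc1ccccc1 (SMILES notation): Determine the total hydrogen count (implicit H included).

11

Walk through each heavy atom and fill implicit hydrogens from standard valence (C 4, N 3, O 2, S 2, halogen 1); for lowercase aromatic atoms, an aromatic c carries 1 H when it has two neighbours and 0 H with three, and aromatic n carries 0 H:
  atom 1: Cl (halogen, monovalent) → 0 H
  atom 2: C, bond orders sum to 3 (valence 4) → 1 H
  atom 3: C, bond orders sum to 1 (valence 4) → 3 H
  atom 4: C, bond orders sum to 2 (valence 4) → 2 H
  atom 5: aromatic c, 3 neighbours → 0 H
  atom 6: aromatic c, 2 neighbours → 1 H
  atom 7: aromatic c, 2 neighbours → 1 H
  atom 8: aromatic c, 2 neighbours → 1 H
  atom 9: aromatic c, 2 neighbours → 1 H
  atom 10: aromatic c, 2 neighbours → 1 H
Total hydrogens: 11.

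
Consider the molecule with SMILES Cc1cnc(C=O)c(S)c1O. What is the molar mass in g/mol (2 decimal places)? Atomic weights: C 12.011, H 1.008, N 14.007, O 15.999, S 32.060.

169.20 g/mol

First, the molecular formula is C7H7NO2S (counting implicit H from valence).
  C: 7 × 12.011 = 84.077
  H: 7 × 1.008 = 7.056
  N: 1 × 14.007 = 14.007
  O: 2 × 15.999 = 31.998
  S: 1 × 32.060 = 32.060
Sum: 7×12.011 + 7×1.008 + 1×14.007 + 2×15.999 + 1×32.060 = 169.198 → 169.20 g/mol.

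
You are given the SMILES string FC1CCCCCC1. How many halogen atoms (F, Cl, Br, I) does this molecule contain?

1

Halogen atoms appear at heavy-atom position 1 (1×F).
Halogen count: 1.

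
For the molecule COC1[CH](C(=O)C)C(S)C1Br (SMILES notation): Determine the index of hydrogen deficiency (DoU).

Molecular formula: C7H11BrO2S.
DoU = (2C + 2 + N − H − X) / 2, where X is the halogen count and O/S are ignored.
    = (2·7 + 2 + 0 − 11 − 1) / 2 = 4 / 2 = 2.

2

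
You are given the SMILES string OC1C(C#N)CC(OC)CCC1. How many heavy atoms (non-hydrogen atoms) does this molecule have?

12

Every atom symbol written in the SMILES (organic subset) is one heavy atom; implicit H are not written.
Heavy atoms by element → C:9, N:1, O:2.
Total: 12.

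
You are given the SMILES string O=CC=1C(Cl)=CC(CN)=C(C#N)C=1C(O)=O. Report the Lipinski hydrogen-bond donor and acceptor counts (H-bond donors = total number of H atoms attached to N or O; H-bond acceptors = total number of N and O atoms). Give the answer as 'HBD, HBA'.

3, 5

Donors: find every N or O and count the H atoms it carries.
  atom 1 (O): bond orders sum to 2 → 0 H
  atom 9 (N): bond orders sum to 1 → 2 H
  atom 12 (N): bond orders sum to 3 → 0 H
  atom 15 (O): bond orders sum to 1 → 1 H
  atom 16 (O): bond orders sum to 2 → 0 H
Lipinski HBD = 3.
Acceptors: N atoms = 2, O atoms = 3 → HBA = 5.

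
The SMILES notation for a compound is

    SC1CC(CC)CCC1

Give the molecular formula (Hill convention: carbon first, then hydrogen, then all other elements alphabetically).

C8H16S

Walk through each heavy atom and fill implicit hydrogens from standard valence (C 4, N 3, O 2, S 2, halogen 1):
  atom 1: S, bond orders sum to 1 (valence 2) → 1 H
  atom 2: C, bond orders sum to 3 (valence 4) → 1 H
  atom 3: C, bond orders sum to 2 (valence 4) → 2 H
  atom 4: C, bond orders sum to 3 (valence 4) → 1 H
  atom 5: C, bond orders sum to 2 (valence 4) → 2 H
  atom 6: C, bond orders sum to 1 (valence 4) → 3 H
  atom 7: C, bond orders sum to 2 (valence 4) → 2 H
  atom 8: C, bond orders sum to 2 (valence 4) → 2 H
  atom 9: C, bond orders sum to 2 (valence 4) → 2 H
Totals → C:8, H:16, S:1.
In Hill order: C8H16S.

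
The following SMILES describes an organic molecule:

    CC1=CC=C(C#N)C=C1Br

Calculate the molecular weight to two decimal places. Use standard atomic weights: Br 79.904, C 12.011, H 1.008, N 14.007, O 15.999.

196.05 g/mol

First, the molecular formula is C8H6BrN (counting implicit H from valence).
  Br: 1 × 79.904 = 79.904
  C: 8 × 12.011 = 96.088
  H: 6 × 1.008 = 6.048
  N: 1 × 14.007 = 14.007
Sum: 1×79.904 + 8×12.011 + 6×1.008 + 1×14.007 = 196.047 → 196.05 g/mol.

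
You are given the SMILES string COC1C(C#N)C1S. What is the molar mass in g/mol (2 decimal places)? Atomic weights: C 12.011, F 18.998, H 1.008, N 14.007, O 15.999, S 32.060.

129.18 g/mol

First, the molecular formula is C5H7NOS (counting implicit H from valence).
  C: 5 × 12.011 = 60.055
  H: 7 × 1.008 = 7.056
  N: 1 × 14.007 = 14.007
  O: 1 × 15.999 = 15.999
  S: 1 × 32.060 = 32.060
Sum: 5×12.011 + 7×1.008 + 1×14.007 + 1×15.999 + 1×32.060 = 129.177 → 129.18 g/mol.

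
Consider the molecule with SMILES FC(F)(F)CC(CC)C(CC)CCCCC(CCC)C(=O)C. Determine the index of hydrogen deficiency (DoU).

1

Molecular formula: C18H33F3O.
DoU = (2C + 2 + N − H − X) / 2, where X is the halogen count and O/S are ignored.
    = (2·18 + 2 + 0 − 33 − 3) / 2 = 2 / 2 = 1.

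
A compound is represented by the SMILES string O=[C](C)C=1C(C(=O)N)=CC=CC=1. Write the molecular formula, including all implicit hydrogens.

C9H9NO2

Walk through each heavy atom and fill implicit hydrogens from standard valence (C 4, N 3, O 2, S 2, halogen 1):
  atom 1: O, bond orders sum to 2 (valence 2) → 0 H
  atom 2: C with explicit H count 0
  atom 3: C, bond orders sum to 1 (valence 4) → 3 H
  atom 4: C, bond orders sum to 4 (valence 4) → 0 H
  atom 5: C, bond orders sum to 4 (valence 4) → 0 H
  atom 6: C, bond orders sum to 4 (valence 4) → 0 H
  atom 7: O, bond orders sum to 2 (valence 2) → 0 H
  atom 8: N, bond orders sum to 1 (valence 3) → 2 H
  atom 9: C, bond orders sum to 3 (valence 4) → 1 H
  atom 10: C, bond orders sum to 3 (valence 4) → 1 H
  atom 11: C, bond orders sum to 3 (valence 4) → 1 H
  atom 12: C, bond orders sum to 3 (valence 4) → 1 H
Totals → C:9, H:9, N:1, O:2.
In Hill order: C9H9NO2.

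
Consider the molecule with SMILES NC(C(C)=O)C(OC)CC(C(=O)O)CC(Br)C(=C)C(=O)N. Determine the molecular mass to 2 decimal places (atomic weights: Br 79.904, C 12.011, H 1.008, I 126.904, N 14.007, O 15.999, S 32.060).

365.22 g/mol

First, the molecular formula is C13H21BrN2O5 (counting implicit H from valence).
  Br: 1 × 79.904 = 79.904
  C: 13 × 12.011 = 156.143
  H: 21 × 1.008 = 21.168
  N: 2 × 14.007 = 28.014
  O: 5 × 15.999 = 79.995
Sum: 1×79.904 + 13×12.011 + 21×1.008 + 2×14.007 + 5×15.999 = 365.224 → 365.22 g/mol.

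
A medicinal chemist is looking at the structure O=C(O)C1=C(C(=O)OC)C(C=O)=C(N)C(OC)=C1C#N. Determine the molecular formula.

C12H10N2O6

Walk through each heavy atom and fill implicit hydrogens from standard valence (C 4, N 3, O 2, S 2, halogen 1):
  atom 1: O, bond orders sum to 2 (valence 2) → 0 H
  atom 2: C, bond orders sum to 4 (valence 4) → 0 H
  atom 3: O, bond orders sum to 1 (valence 2) → 1 H
  atom 4: C, bond orders sum to 4 (valence 4) → 0 H
  atom 5: C, bond orders sum to 4 (valence 4) → 0 H
  atom 6: C, bond orders sum to 4 (valence 4) → 0 H
  atom 7: O, bond orders sum to 2 (valence 2) → 0 H
  atom 8: O, bond orders sum to 2 (valence 2) → 0 H
  atom 9: C, bond orders sum to 1 (valence 4) → 3 H
  atom 10: C, bond orders sum to 4 (valence 4) → 0 H
  atom 11: C, bond orders sum to 3 (valence 4) → 1 H
  atom 12: O, bond orders sum to 2 (valence 2) → 0 H
  atom 13: C, bond orders sum to 4 (valence 4) → 0 H
  atom 14: N, bond orders sum to 1 (valence 3) → 2 H
  atom 15: C, bond orders sum to 4 (valence 4) → 0 H
  atom 16: O, bond orders sum to 2 (valence 2) → 0 H
  atom 17: C, bond orders sum to 1 (valence 4) → 3 H
  atom 18: C, bond orders sum to 4 (valence 4) → 0 H
  atom 19: C, bond orders sum to 4 (valence 4) → 0 H
  atom 20: N, bond orders sum to 3 (valence 3) → 0 H
Totals → C:12, H:10, N:2, O:6.
In Hill order: C12H10N2O6.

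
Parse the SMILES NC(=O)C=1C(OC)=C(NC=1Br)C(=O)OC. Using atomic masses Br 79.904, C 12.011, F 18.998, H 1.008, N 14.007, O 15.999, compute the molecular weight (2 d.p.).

First, the molecular formula is C8H9BrN2O4 (counting implicit H from valence).
  Br: 1 × 79.904 = 79.904
  C: 8 × 12.011 = 96.088
  H: 9 × 1.008 = 9.072
  N: 2 × 14.007 = 28.014
  O: 4 × 15.999 = 63.996
Sum: 1×79.904 + 8×12.011 + 9×1.008 + 2×14.007 + 4×15.999 = 277.074 → 277.07 g/mol.

277.07 g/mol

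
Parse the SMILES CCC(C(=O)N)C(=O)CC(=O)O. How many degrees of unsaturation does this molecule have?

Molecular formula: C7H11NO4.
DoU = (2C + 2 + N − H − X) / 2, where X is the halogen count and O/S are ignored.
    = (2·7 + 2 + 1 − 11 − 0) / 2 = 6 / 2 = 3.

3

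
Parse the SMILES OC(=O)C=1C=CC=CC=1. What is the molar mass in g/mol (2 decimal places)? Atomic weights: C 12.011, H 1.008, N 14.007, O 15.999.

122.12 g/mol

First, the molecular formula is C7H6O2 (counting implicit H from valence).
  C: 7 × 12.011 = 84.077
  H: 6 × 1.008 = 6.048
  O: 2 × 15.999 = 31.998
Sum: 7×12.011 + 6×1.008 + 2×15.999 = 122.123 → 122.12 g/mol.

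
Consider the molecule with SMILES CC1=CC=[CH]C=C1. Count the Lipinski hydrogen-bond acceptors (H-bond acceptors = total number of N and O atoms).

N atoms: 0; O atoms: 0.
Lipinski HBA = 0 + 0 = 0.

0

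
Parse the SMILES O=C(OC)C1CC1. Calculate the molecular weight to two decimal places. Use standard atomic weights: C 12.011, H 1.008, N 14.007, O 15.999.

First, the molecular formula is C5H8O2 (counting implicit H from valence).
  C: 5 × 12.011 = 60.055
  H: 8 × 1.008 = 8.064
  O: 2 × 15.999 = 31.998
Sum: 5×12.011 + 8×1.008 + 2×15.999 = 100.117 → 100.12 g/mol.

100.12 g/mol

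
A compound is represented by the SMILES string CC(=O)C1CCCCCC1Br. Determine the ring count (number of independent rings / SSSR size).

1

In SMILES, each pair of matching ring-closure digits denotes one ring-closing bond; the number of such bonds equals the number of independent rings.
Ring-closure bonds here: 1.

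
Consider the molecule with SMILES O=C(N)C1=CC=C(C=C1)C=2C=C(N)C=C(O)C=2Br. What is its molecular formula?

C13H11BrN2O2

Walk through each heavy atom and fill implicit hydrogens from standard valence (C 4, N 3, O 2, S 2, halogen 1):
  atom 1: O, bond orders sum to 2 (valence 2) → 0 H
  atom 2: C, bond orders sum to 4 (valence 4) → 0 H
  atom 3: N, bond orders sum to 1 (valence 3) → 2 H
  atom 4: C, bond orders sum to 4 (valence 4) → 0 H
  atom 5: C, bond orders sum to 3 (valence 4) → 1 H
  atom 6: C, bond orders sum to 3 (valence 4) → 1 H
  atom 7: C, bond orders sum to 4 (valence 4) → 0 H
  atom 8: C, bond orders sum to 3 (valence 4) → 1 H
  atom 9: C, bond orders sum to 3 (valence 4) → 1 H
  atom 10: C, bond orders sum to 4 (valence 4) → 0 H
  atom 11: C, bond orders sum to 3 (valence 4) → 1 H
  atom 12: C, bond orders sum to 4 (valence 4) → 0 H
  atom 13: N, bond orders sum to 1 (valence 3) → 2 H
  atom 14: C, bond orders sum to 3 (valence 4) → 1 H
  atom 15: C, bond orders sum to 4 (valence 4) → 0 H
  atom 16: O, bond orders sum to 1 (valence 2) → 1 H
  atom 17: C, bond orders sum to 4 (valence 4) → 0 H
  atom 18: Br (halogen, monovalent) → 0 H
Totals → C:13, H:11, Br:1, N:2, O:2.
In Hill order: C13H11BrN2O2.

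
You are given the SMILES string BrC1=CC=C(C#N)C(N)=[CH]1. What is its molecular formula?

Walk through each heavy atom and fill implicit hydrogens from standard valence (C 4, N 3, O 2, S 2, halogen 1):
  atom 1: Br (halogen, monovalent) → 0 H
  atom 2: C, bond orders sum to 4 (valence 4) → 0 H
  atom 3: C, bond orders sum to 3 (valence 4) → 1 H
  atom 4: C, bond orders sum to 3 (valence 4) → 1 H
  atom 5: C, bond orders sum to 4 (valence 4) → 0 H
  atom 6: C, bond orders sum to 4 (valence 4) → 0 H
  atom 7: N, bond orders sum to 3 (valence 3) → 0 H
  atom 8: C, bond orders sum to 4 (valence 4) → 0 H
  atom 9: N, bond orders sum to 1 (valence 3) → 2 H
  atom 10: C with explicit H count 1
Totals → C:7, H:5, Br:1, N:2.

C7H5BrN2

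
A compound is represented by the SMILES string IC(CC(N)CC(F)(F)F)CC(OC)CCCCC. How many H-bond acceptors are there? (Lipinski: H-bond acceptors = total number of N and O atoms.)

N atoms: 1; O atoms: 1.
Lipinski HBA = 1 + 1 = 2.

2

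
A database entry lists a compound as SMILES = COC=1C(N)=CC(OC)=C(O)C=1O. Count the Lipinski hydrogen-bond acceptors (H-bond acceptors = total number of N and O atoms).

5

N atoms: 1; O atoms: 4.
Lipinski HBA = 1 + 4 = 5.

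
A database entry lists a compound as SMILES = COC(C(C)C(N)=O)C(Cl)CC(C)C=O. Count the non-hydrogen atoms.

Every atom symbol written in the SMILES (organic subset) is one heavy atom; implicit H are not written.
Heavy atoms by element → C:10, Cl:1, N:1, O:3.
Total: 15.

15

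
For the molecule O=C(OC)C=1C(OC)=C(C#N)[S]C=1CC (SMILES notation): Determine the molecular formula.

Walk through each heavy atom and fill implicit hydrogens from standard valence (C 4, N 3, O 2, S 2, halogen 1):
  atom 1: O, bond orders sum to 2 (valence 2) → 0 H
  atom 2: C, bond orders sum to 4 (valence 4) → 0 H
  atom 3: O, bond orders sum to 2 (valence 2) → 0 H
  atom 4: C, bond orders sum to 1 (valence 4) → 3 H
  atom 5: C, bond orders sum to 4 (valence 4) → 0 H
  atom 6: C, bond orders sum to 4 (valence 4) → 0 H
  atom 7: O, bond orders sum to 2 (valence 2) → 0 H
  atom 8: C, bond orders sum to 1 (valence 4) → 3 H
  atom 9: C, bond orders sum to 4 (valence 4) → 0 H
  atom 10: C, bond orders sum to 4 (valence 4) → 0 H
  atom 11: N, bond orders sum to 3 (valence 3) → 0 H
  atom 12: S with explicit H count 0
  atom 13: C, bond orders sum to 4 (valence 4) → 0 H
  atom 14: C, bond orders sum to 2 (valence 4) → 2 H
  atom 15: C, bond orders sum to 1 (valence 4) → 3 H
Totals → C:10, H:11, N:1, O:3, S:1.

C10H11NO3S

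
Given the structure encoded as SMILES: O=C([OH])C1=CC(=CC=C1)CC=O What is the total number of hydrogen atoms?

8

Walk through each heavy atom and fill implicit hydrogens from standard valence (C 4, N 3, O 2, S 2, halogen 1):
  atom 1: O, bond orders sum to 2 (valence 2) → 0 H
  atom 2: C, bond orders sum to 4 (valence 4) → 0 H
  atom 3: O with explicit H count 1
  atom 4: C, bond orders sum to 4 (valence 4) → 0 H
  atom 5: C, bond orders sum to 3 (valence 4) → 1 H
  atom 6: C, bond orders sum to 4 (valence 4) → 0 H
  atom 7: C, bond orders sum to 3 (valence 4) → 1 H
  atom 8: C, bond orders sum to 3 (valence 4) → 1 H
  atom 9: C, bond orders sum to 3 (valence 4) → 1 H
  atom 10: C, bond orders sum to 2 (valence 4) → 2 H
  atom 11: C, bond orders sum to 3 (valence 4) → 1 H
  atom 12: O, bond orders sum to 2 (valence 2) → 0 H
Total hydrogens: 8.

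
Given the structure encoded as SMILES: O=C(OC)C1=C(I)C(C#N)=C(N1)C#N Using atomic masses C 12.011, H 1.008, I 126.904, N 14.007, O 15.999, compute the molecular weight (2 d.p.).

First, the molecular formula is C8H4IN3O2 (counting implicit H from valence).
  C: 8 × 12.011 = 96.088
  H: 4 × 1.008 = 4.032
  I: 1 × 126.904 = 126.904
  N: 3 × 14.007 = 42.021
  O: 2 × 15.999 = 31.998
Sum: 8×12.011 + 4×1.008 + 1×126.904 + 3×14.007 + 2×15.999 = 301.043 → 301.04 g/mol.

301.04 g/mol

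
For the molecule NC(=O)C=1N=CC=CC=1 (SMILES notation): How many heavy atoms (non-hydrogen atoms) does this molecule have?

9

Every atom symbol written in the SMILES (organic subset) is one heavy atom; implicit H are not written.
Heavy atoms by element → C:6, N:2, O:1.
Total: 9.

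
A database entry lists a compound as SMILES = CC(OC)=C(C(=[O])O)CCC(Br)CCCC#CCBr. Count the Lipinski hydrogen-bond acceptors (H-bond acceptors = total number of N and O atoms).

N atoms: 0; O atoms: 3.
Lipinski HBA = 0 + 3 = 3.

3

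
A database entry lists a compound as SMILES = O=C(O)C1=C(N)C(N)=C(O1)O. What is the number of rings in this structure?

1

In SMILES, each pair of matching ring-closure digits denotes one ring-closing bond; the number of such bonds equals the number of independent rings.
Ring-closure bonds here: 1.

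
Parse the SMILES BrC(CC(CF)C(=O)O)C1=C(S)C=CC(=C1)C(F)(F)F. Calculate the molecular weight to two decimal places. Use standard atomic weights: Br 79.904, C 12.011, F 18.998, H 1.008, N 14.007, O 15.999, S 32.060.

375.17 g/mol

First, the molecular formula is C12H11BrF4O2S (counting implicit H from valence).
  Br: 1 × 79.904 = 79.904
  C: 12 × 12.011 = 144.132
  F: 4 × 18.998 = 75.992
  H: 11 × 1.008 = 11.088
  O: 2 × 15.999 = 31.998
  S: 1 × 32.060 = 32.060
Sum: 1×79.904 + 12×12.011 + 4×18.998 + 11×1.008 + 2×15.999 + 1×32.060 = 375.174 → 375.17 g/mol.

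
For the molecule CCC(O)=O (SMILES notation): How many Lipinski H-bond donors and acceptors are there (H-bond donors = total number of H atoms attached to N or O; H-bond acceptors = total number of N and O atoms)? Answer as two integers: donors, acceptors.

1, 2

Donors: find every N or O and count the H atoms it carries.
  atom 4 (O): bond orders sum to 1 → 1 H
  atom 5 (O): bond orders sum to 2 → 0 H
Lipinski HBD = 1.
Acceptors: N atoms = 0, O atoms = 2 → HBA = 2.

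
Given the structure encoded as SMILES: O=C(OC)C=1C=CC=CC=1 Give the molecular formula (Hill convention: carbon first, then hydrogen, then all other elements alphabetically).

C8H8O2

Walk through each heavy atom and fill implicit hydrogens from standard valence (C 4, N 3, O 2, S 2, halogen 1):
  atom 1: O, bond orders sum to 2 (valence 2) → 0 H
  atom 2: C, bond orders sum to 4 (valence 4) → 0 H
  atom 3: O, bond orders sum to 2 (valence 2) → 0 H
  atom 4: C, bond orders sum to 1 (valence 4) → 3 H
  atom 5: C, bond orders sum to 4 (valence 4) → 0 H
  atom 6: C, bond orders sum to 3 (valence 4) → 1 H
  atom 7: C, bond orders sum to 3 (valence 4) → 1 H
  atom 8: C, bond orders sum to 3 (valence 4) → 1 H
  atom 9: C, bond orders sum to 3 (valence 4) → 1 H
  atom 10: C, bond orders sum to 3 (valence 4) → 1 H
Totals → C:8, H:8, O:2.
In Hill order: C8H8O2.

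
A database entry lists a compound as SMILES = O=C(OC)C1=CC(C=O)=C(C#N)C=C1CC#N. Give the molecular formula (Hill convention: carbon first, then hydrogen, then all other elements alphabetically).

Walk through each heavy atom and fill implicit hydrogens from standard valence (C 4, N 3, O 2, S 2, halogen 1):
  atom 1: O, bond orders sum to 2 (valence 2) → 0 H
  atom 2: C, bond orders sum to 4 (valence 4) → 0 H
  atom 3: O, bond orders sum to 2 (valence 2) → 0 H
  atom 4: C, bond orders sum to 1 (valence 4) → 3 H
  atom 5: C, bond orders sum to 4 (valence 4) → 0 H
  atom 6: C, bond orders sum to 3 (valence 4) → 1 H
  atom 7: C, bond orders sum to 4 (valence 4) → 0 H
  atom 8: C, bond orders sum to 3 (valence 4) → 1 H
  atom 9: O, bond orders sum to 2 (valence 2) → 0 H
  atom 10: C, bond orders sum to 4 (valence 4) → 0 H
  atom 11: C, bond orders sum to 4 (valence 4) → 0 H
  atom 12: N, bond orders sum to 3 (valence 3) → 0 H
  atom 13: C, bond orders sum to 3 (valence 4) → 1 H
  atom 14: C, bond orders sum to 4 (valence 4) → 0 H
  atom 15: C, bond orders sum to 2 (valence 4) → 2 H
  atom 16: C, bond orders sum to 4 (valence 4) → 0 H
  atom 17: N, bond orders sum to 3 (valence 3) → 0 H
Totals → C:12, H:8, N:2, O:3.

C12H8N2O3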